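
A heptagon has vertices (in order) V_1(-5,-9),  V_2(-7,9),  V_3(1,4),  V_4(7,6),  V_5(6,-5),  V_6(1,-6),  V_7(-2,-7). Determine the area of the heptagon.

152.5

Apply the shoelace (surveyor's) formula: 2A = Σ (x_i·y_{i+1} − x_{i+1}·y_i), indices taken mod 7.
Σ = (-108) + (-37) + (-22) + (-71) + (-31) + (-19) + (-17) = -305
Area = |Σ|/2 = 152.5.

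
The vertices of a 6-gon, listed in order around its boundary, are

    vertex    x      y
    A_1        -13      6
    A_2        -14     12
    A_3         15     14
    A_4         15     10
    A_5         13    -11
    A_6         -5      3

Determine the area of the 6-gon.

Apply Gauss's area formula: 2A = Σ (x_i·y_{i+1} − x_{i+1}·y_i), indices taken mod 6.
Σ = (-72) + (-376) + (-60) + (-295) + (-16) + (9) = -810
Area = |Σ|/2 = 405.

405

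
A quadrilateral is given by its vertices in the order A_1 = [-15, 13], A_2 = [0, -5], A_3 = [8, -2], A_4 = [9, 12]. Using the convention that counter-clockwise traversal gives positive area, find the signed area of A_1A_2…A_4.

263

Σ = (75) + (40) + (114) + (297) = 526
Signed area = Σ/2 = 263 (positive ⇒ counter-clockwise traversal).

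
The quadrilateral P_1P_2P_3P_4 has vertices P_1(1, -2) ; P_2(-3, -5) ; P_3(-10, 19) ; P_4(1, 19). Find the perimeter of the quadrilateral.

62

|P_1P_2| = √((-4)² + (-3)²) = √25 = 5
|P_2P_3| = √((-7)² + (24)²) = √625 = 25
|P_3P_4| = √((11)² + (0)²) = √121 = 11
|P_4P_1| = √((0)² + (-21)²) = √441 = 21
Perimeter = 5 + 25 + 11 + 21 = 62.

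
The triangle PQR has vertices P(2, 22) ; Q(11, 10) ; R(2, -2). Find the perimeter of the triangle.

|PQ| = √((9)² + (-12)²) = √225 = 15
|QR| = √((-9)² + (-12)²) = √225 = 15
|RP| = √((0)² + (24)²) = √576 = 24
Perimeter = 15 + 15 + 24 = 54.

54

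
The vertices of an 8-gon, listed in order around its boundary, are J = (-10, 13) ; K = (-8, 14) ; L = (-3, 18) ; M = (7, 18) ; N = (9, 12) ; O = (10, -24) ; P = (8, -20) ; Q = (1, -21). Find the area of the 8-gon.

Apply Gauss's area formula: 2A = Σ (x_i·y_{i+1} − x_{i+1}·y_i), indices taken mod 8.
Σ = (-36) + (-102) + (-180) + (-78) + (-336) + (-8) + (-148) + (-197) = -1085
Area = |Σ|/2 = 542.5.

542.5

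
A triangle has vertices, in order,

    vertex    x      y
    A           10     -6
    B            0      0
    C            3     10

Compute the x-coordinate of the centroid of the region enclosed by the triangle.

Apply the surveyor's formula. First the cross-terms c_i = x_i·y_{i+1} − x_{i+1}·y_i:
  0, 0, -118  ⇒  2A = -118, A = -59.
Then Σ (x_i + x_{i+1})·c_i = -1534, so x̄ = -1534 / (6·(-59)) = 13/3.

13/3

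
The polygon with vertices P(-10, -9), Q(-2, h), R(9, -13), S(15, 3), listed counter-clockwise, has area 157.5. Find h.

-10

Write out the shoelace sum; only the two edges meeting at Q involve h:
2·Area = [((-10)·h − (-2)·(-9)) + ((-2)·(-13) − 9·h)] + 117
       = -19·h + 125 = 315
⇒ h = -10.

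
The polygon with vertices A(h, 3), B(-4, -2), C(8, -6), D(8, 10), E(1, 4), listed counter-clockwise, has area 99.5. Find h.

The doubled signed area Σ (x_i y_{i+1} − x_{i+1} y_i) is linear in h.
With h=0 it equals 205; the coefficient of h is -6 (from the two edges through A).
So -6·h + 205 = 2·99.5 = 199 ⇒ h = 1.

1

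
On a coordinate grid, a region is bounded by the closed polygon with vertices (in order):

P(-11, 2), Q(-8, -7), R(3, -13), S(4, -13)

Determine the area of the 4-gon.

48

Apply the shoelace formula: 2A = Σ (x_i·y_{i+1} − x_{i+1}·y_i), indices taken mod 4.
Σ = (93) + (125) + (13) + (-135) = 96
Area = |Σ|/2 = 48.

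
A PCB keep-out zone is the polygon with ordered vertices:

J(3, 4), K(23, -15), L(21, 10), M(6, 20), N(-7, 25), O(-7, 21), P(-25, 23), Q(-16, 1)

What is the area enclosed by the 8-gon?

863

Cross-terms: -137, 545, 360, 290, 28, 364, 343, -67  ⇒  Σ = 1726
Area = |Σ|/2 = 863.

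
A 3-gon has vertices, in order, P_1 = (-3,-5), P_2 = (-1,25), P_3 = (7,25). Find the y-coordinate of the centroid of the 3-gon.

Apply the shoelace (surveyor's) formula. First the cross-terms c_i = x_i·y_{i+1} − x_{i+1}·y_i:
  -80, -200, 40  ⇒  2A = -240, A = -120.
Then Σ (y_i + y_{i+1})·c_i = -10800, so ȳ = -10800 / (6·(-120)) = 15.

15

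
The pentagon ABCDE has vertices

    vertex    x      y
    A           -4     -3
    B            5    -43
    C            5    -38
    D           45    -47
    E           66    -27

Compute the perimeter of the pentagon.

190

|AB| = √((9)² + (-40)²) = √1681 = 41
|BC| = √((0)² + (5)²) = √25 = 5
|CD| = √((40)² + (-9)²) = √1681 = 41
|DE| = √((21)² + (20)²) = √841 = 29
|EA| = √((-70)² + (24)²) = √5476 = 74
Perimeter = 41 + 5 + 41 + 29 + 74 = 190.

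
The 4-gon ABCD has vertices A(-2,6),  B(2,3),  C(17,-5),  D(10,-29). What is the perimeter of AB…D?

|AB| = √((4)² + (-3)²) = √25 = 5
|BC| = √((15)² + (-8)²) = √289 = 17
|CD| = √((-7)² + (-24)²) = √625 = 25
|DA| = √((-12)² + (35)²) = √1369 = 37
Perimeter = 5 + 17 + 25 + 37 = 84.

84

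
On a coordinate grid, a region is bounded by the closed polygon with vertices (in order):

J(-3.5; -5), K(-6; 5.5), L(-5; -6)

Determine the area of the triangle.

Apply the shoelace formula: 2A = Σ (x_i·y_{i+1} − x_{i+1}·y_i), indices taken mod 3.
Cross-terms: -49.25, 63.5, 4  ⇒  Σ = 18.25
Area = |Σ|/2 = 9.125.

9.125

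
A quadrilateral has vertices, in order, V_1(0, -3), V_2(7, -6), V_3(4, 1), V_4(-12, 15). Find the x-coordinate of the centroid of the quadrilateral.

-13/12

Apply the shoelace (surveyor's) formula. First the cross-terms c_i = x_i·y_{i+1} − x_{i+1}·y_i:
  21, 31, 72, 36  ⇒  2A = 160, A = 80.
Then Σ (x_i + x_{i+1})·c_i = -520, so x̄ = -520 / (6·80) = -13/12.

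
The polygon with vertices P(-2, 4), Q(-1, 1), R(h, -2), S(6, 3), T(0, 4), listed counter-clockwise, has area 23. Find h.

-1

Write out the shoelace sum; only the two edges meeting at R involve h:
2·Area = [((-1)·(-2) − h·1) + (h·3 − 6·(-2))] + 34
       = 2·h + 48 = 46
⇒ h = -1.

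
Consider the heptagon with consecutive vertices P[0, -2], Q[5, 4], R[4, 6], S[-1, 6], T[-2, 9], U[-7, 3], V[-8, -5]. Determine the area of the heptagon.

94.5

Apply the shoelace (surveyor's) formula: 2A = Σ (x_i·y_{i+1} − x_{i+1}·y_i), indices taken mod 7.
Σ = (10) + (14) + (30) + (3) + (57) + (59) + (16) = 189
Area = |Σ|/2 = 94.5.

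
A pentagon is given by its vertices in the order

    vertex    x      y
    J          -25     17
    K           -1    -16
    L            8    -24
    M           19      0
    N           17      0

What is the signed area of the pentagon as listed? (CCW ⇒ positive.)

Σ = (417) + (152) + (456) + (0) + (289) = 1314
Signed area = Σ/2 = 657 (positive ⇒ counter-clockwise traversal).

657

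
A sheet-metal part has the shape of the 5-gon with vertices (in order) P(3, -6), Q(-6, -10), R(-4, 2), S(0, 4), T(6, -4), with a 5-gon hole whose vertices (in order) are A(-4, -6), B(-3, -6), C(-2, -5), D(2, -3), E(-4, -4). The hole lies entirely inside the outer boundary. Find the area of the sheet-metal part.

Outer boundary:
Σ = (-66) + (-52) + (-16) + (-24) + (-24) = -182
Area = |Σ|/2 = 91.
Hole:
Apply the surveyor's formula: 2A = Σ (x_i·y_{i+1} − x_{i+1}·y_i), indices taken mod 5.
A→B: (-4)(-6) − (-3)(-6) = 6
B→C: (-3)(-5) − (-2)(-6) = 3
C→D: (-2)(-3) − (2)(-5) = 16
D→E: (2)(-4) − (-4)(-3) = -20
E→A: (-4)(-6) − (-4)(-4) = 8
Σ = 13
Area = |Σ|/2 = 6.5.
Net area = 91 − 6.5 = 84.5.

84.5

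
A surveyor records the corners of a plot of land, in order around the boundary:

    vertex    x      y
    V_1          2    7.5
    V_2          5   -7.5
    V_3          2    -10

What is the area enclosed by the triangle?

26.25

Apply the shoelace formula: 2A = Σ (x_i·y_{i+1} − x_{i+1}·y_i), indices taken mod 3.
V_1→V_2: (2)(-7.5) − (5)(7.5) = -52.5
V_2→V_3: (5)(-10) − (2)(-7.5) = -35
V_3→V_1: (2)(7.5) − (2)(-10) = 35
Σ = -52.5
Area = |Σ|/2 = 26.25.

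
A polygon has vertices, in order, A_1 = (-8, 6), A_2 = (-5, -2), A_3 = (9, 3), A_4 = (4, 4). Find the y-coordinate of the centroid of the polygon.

Apply the surveyor's formula. First the cross-terms c_i = x_i·y_{i+1} − x_{i+1}·y_i:
  46, 3, 24, 56  ⇒  2A = 129, A = 64.5.
Then Σ (y_i + y_{i+1})·c_i = 915, so ȳ = 915 / (6·64.5) = 305/129.

305/129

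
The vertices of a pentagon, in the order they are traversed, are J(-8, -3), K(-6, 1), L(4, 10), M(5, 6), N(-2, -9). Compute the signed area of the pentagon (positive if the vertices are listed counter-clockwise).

Σ = (-26) + (-64) + (-26) + (-33) + (-66) = -215
Signed area = Σ/2 = -107.5 (negative ⇒ clockwise traversal).

-107.5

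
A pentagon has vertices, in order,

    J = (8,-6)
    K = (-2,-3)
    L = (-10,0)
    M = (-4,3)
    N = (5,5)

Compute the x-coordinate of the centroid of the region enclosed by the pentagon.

127/201

Apply the surveyor's formula. First the cross-terms c_i = x_i·y_{i+1} − x_{i+1}·y_i:
  -36, -30, -30, -35, -70  ⇒  2A = -201, A = -100.5.
Then Σ (x_i + x_{i+1})·c_i = -381, so x̄ = -381 / (6·(-100.5)) = 127/201.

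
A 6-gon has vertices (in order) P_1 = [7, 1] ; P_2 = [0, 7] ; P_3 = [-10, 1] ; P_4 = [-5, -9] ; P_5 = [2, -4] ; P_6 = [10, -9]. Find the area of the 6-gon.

Apply Gauss's area formula: 2A = Σ (x_i·y_{i+1} − x_{i+1}·y_i), indices taken mod 6.
Σ = (49) + (70) + (95) + (38) + (22) + (73) = 347
Area = |Σ|/2 = 173.5.

173.5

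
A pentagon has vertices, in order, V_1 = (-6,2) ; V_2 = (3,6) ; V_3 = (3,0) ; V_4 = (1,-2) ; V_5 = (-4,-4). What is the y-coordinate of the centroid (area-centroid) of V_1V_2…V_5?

Apply the surveyor's formula. First the cross-terms c_i = x_i·y_{i+1} − x_{i+1}·y_i:
  -42, -18, -6, -12, -32  ⇒  2A = -110, A = -55.
Then Σ (y_i + y_{i+1})·c_i = -296, so ȳ = -296 / (6·(-55)) = 148/165.

148/165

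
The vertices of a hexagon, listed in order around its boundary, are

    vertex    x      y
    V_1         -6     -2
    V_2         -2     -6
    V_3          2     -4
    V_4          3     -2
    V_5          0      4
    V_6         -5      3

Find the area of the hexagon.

60

Cross-terms: 32, 20, 8, 12, 20, 28  ⇒  Σ = 120
Area = |Σ|/2 = 60.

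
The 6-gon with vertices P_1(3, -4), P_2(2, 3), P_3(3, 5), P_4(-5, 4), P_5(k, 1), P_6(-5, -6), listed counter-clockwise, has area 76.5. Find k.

The doubled signed area Σ (x_i y_{i+1} − x_{i+1} y_i) is linear in k.
With k=0 it equals 93; the coefficient of k is -10 (from the two edges through P_5).
So -10·k + 93 = 2·76.5 = 153 ⇒ k = -6.

-6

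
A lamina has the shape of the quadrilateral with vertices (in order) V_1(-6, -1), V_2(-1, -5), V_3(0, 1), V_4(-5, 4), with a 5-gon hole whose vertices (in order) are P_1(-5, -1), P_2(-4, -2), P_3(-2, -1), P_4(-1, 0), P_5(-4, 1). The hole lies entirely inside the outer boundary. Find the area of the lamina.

24.5

Outer boundary:
Apply the shoelace formula: 2A = Σ (x_i·y_{i+1} − x_{i+1}·y_i), indices taken mod 4.
Σ = (29) + (-1) + (5) + (29) = 62
Area = |Σ|/2 = 31.
Hole:
Apply the surveyor's formula: 2A = Σ (x_i·y_{i+1} − x_{i+1}·y_i), indices taken mod 5.
Σ = (6) + (0) + (-1) + (-1) + (9) = 13
Area = |Σ|/2 = 6.5.
Net area = 31 − 6.5 = 24.5.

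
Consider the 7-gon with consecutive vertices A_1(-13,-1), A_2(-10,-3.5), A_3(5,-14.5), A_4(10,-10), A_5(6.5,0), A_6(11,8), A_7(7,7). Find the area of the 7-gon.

Σ = (35.5) + (162.5) + (95) + (65) + (52) + (21) + (84) = 515
Area = |Σ|/2 = 257.5.

257.5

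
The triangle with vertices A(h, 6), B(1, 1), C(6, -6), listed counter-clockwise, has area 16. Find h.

Write out the shoelace sum; only the two edges meeting at A involve h:
2·Area = [(6·6 − h·(-6)) + (h·1 − 1·6)] + -12
       = 7·h + 18 = 32
⇒ h = 2.

2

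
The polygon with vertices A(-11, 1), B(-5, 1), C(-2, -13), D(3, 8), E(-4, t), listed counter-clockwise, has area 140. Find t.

Write out the shoelace sum; only the two edges meeting at E involve t:
2·Area = [(3·t − (-4)·8) + ((-4)·1 − (-11)·t)] + 84
       = 14·t + 112 = 280
⇒ t = 12.

12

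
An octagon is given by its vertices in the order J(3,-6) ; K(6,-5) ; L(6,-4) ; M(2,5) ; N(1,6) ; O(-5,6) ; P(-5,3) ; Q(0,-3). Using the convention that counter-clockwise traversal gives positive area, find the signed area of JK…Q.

73.5

Apply the shoelace (surveyor's) formula: 2A = Σ (x_i·y_{i+1} − x_{i+1}·y_i), indices taken mod 8.
Cross-terms: 21, 6, 38, 7, 36, 15, 15, 9  ⇒  Σ = 147
Signed area = Σ/2 = 73.5 (positive ⇒ counter-clockwise traversal).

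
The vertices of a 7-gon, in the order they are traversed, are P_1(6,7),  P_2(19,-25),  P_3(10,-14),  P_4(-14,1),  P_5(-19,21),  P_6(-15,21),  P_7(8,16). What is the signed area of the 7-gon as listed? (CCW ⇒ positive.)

-646

Apply the shoelace (surveyor's) formula: 2A = Σ (x_i·y_{i+1} − x_{i+1}·y_i), indices taken mod 7.
P_1→P_2: (6)(-25) − (19)(7) = -283
P_2→P_3: (19)(-14) − (10)(-25) = -16
P_3→P_4: (10)(1) − (-14)(-14) = -186
P_4→P_5: (-14)(21) − (-19)(1) = -275
P_5→P_6: (-19)(21) − (-15)(21) = -84
P_6→P_7: (-15)(16) − (8)(21) = -408
P_7→P_1: (8)(7) − (6)(16) = -40
Σ = -1292
Signed area = Σ/2 = -646 (negative ⇒ clockwise traversal).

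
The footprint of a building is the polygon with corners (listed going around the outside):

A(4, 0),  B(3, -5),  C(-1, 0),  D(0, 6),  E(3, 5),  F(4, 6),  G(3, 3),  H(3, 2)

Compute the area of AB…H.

Cross-terms: -20, -5, -6, -18, -2, -6, -3, -8  ⇒  Σ = -68
Area = |Σ|/2 = 34.

34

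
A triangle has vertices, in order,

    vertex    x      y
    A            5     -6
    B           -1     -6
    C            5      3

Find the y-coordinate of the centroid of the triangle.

-3

Apply the surveyor's formula. First the cross-terms c_i = x_i·y_{i+1} − x_{i+1}·y_i:
  -36, 27, -45  ⇒  2A = -54, A = -27.
Then Σ (y_i + y_{i+1})·c_i = 486, so ȳ = 486 / (6·(-27)) = -3.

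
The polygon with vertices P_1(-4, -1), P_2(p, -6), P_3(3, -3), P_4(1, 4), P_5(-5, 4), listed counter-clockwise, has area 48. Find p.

The doubled signed area Σ (x_i y_{i+1} − x_{i+1} y_i) is linear in p.
With p=0 it equals 102; the coefficient of p is -2 (from the two edges through P_2).
So -2·p + 102 = 2·48 = 96 ⇒ p = 3.

3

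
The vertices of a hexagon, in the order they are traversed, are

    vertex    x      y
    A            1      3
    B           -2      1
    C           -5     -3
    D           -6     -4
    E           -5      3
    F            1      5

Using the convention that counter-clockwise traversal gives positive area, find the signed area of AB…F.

-24

Apply the surveyor's formula: 2A = Σ (x_i·y_{i+1} − x_{i+1}·y_i), indices taken mod 6.
Σ = (7) + (11) + (2) + (-38) + (-28) + (-2) = -48
Signed area = Σ/2 = -24 (negative ⇒ clockwise traversal).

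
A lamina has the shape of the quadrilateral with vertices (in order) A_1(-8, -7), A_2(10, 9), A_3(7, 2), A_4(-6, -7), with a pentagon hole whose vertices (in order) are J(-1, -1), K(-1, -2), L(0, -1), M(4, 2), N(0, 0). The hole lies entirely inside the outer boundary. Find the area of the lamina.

45

Outer boundary:
Apply the shoelace (surveyor's) formula: 2A = Σ (x_i·y_{i+1} − x_{i+1}·y_i), indices taken mod 4.
Cross-terms: -2, -43, -37, -14  ⇒  Σ = -96
Area = |Σ|/2 = 48.
Hole:
Apply the shoelace (surveyor's) formula: 2A = Σ (x_i·y_{i+1} − x_{i+1}·y_i), indices taken mod 5.
Cross-terms: 1, 1, 4, 0, 0  ⇒  Σ = 6
Area = |Σ|/2 = 3.
Net area = 48 − 3 = 45.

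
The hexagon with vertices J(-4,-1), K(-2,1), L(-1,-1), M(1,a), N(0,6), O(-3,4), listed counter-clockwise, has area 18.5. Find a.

4

The doubled signed area Σ (x_i y_{i+1} − x_{i+1} y_i) is linear in a.
With a=0 it equals 41; the coefficient of a is -1 (from the two edges through M).
So -1·a + 41 = 2·18.5 = 37 ⇒ a = 4.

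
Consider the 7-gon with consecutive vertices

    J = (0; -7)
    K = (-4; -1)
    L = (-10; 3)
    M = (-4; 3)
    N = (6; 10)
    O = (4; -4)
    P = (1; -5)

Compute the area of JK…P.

Apply Gauss's area formula: 2A = Σ (x_i·y_{i+1} − x_{i+1}·y_i), indices taken mod 7.
Cross-terms: -28, -22, -18, -58, -64, -16, -7  ⇒  Σ = -213
Area = |Σ|/2 = 106.5.

106.5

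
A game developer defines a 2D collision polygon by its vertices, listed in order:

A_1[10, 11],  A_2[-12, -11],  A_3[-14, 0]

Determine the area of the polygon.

Cross-terms: 22, -154, -154  ⇒  Σ = -286
Area = |Σ|/2 = 143.

143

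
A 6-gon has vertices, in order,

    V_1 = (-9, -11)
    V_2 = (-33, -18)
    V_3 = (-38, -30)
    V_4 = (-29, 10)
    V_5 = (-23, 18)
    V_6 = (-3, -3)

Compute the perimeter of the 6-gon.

128

|V_1V_2| = √((-24)² + (-7)²) = √625 = 25
|V_2V_3| = √((-5)² + (-12)²) = √169 = 13
|V_3V_4| = √((9)² + (40)²) = √1681 = 41
|V_4V_5| = √((6)² + (8)²) = √100 = 10
|V_5V_6| = √((20)² + (-21)²) = √841 = 29
|V_6V_1| = √((-6)² + (-8)²) = √100 = 10
Perimeter = 25 + 13 + 41 + 10 + 29 + 10 = 128.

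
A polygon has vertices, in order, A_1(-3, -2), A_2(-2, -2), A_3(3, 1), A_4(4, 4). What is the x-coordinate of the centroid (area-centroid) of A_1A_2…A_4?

1

Apply the surveyor's formula. First the cross-terms c_i = x_i·y_{i+1} − x_{i+1}·y_i:
  2, 4, 8, 4  ⇒  2A = 18, A = 9.
Then Σ (x_i + x_{i+1})·c_i = 54, so x̄ = 54 / (6·9) = 1.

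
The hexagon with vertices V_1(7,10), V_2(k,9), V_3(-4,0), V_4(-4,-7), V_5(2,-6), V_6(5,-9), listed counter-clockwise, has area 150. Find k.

The doubled signed area Σ (x_i y_{i+1} − x_{i+1} y_i) is linear in k.
With k=0 it equals 290; the coefficient of k is -10 (from the two edges through V_2).
So -10·k + 290 = 2·150 = 300 ⇒ k = -1.

-1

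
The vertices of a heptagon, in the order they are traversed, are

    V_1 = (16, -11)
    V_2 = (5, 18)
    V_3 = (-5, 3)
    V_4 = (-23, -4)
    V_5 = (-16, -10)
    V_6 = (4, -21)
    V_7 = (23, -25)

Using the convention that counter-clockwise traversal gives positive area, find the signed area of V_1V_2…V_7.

804.5

Apply the shoelace (surveyor's) formula: 2A = Σ (x_i·y_{i+1} − x_{i+1}·y_i), indices taken mod 7.
Σ = (343) + (105) + (89) + (166) + (376) + (383) + (147) = 1609
Signed area = Σ/2 = 804.5 (positive ⇒ counter-clockwise traversal).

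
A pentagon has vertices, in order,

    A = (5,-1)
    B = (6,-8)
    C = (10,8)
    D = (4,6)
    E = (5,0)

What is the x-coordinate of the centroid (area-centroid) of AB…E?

Apply the shoelace formula. First the cross-terms c_i = x_i·y_{i+1} − x_{i+1}·y_i:
  -34, 128, 28, -30, -5  ⇒  2A = 87, A = 43.5.
Then Σ (x_i + x_{i+1})·c_i = 1746, so x̄ = 1746 / (6·43.5) = 194/29.

194/29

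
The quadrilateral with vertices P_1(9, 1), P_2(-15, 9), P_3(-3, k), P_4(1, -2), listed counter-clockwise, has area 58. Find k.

2

Write out the shoelace sum; only the two edges meeting at P_3 involve k:
2·Area = [((-15)·k − (-3)·9) + ((-3)·(-2) − 1·k)] + 115
       = -16·k + 148 = 116
⇒ k = 2.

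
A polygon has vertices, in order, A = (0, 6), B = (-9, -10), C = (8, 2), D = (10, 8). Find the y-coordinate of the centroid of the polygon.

Apply the shoelace formula. First the cross-terms c_i = x_i·y_{i+1} − x_{i+1}·y_i:
  54, 62, 44, 60  ⇒  2A = 220, A = 110.
Then Σ (y_i + y_{i+1})·c_i = 568, so ȳ = 568 / (6·110) = 142/165.

142/165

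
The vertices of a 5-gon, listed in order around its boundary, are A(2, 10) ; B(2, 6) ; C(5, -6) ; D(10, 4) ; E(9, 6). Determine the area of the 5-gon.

66

Σ = (-8) + (-42) + (80) + (24) + (78) = 132
Area = |Σ|/2 = 66.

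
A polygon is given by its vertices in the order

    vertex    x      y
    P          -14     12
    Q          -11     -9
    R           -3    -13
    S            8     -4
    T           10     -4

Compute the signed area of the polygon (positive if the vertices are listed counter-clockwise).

281

Σ = (258) + (116) + (116) + (8) + (64) = 562
Signed area = Σ/2 = 281 (positive ⇒ counter-clockwise traversal).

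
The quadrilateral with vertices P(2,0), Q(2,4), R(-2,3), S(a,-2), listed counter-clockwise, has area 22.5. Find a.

The doubled signed area Σ (x_i y_{i+1} − x_{i+1} y_i) is linear in a.
With a=0 it equals 30; the coefficient of a is -3 (from the two edges through S).
So -3·a + 30 = 2·22.5 = 45 ⇒ a = -5.

-5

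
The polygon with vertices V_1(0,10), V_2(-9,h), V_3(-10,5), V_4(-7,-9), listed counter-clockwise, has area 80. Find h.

6

The doubled signed area Σ (x_i y_{i+1} − x_{i+1} y_i) is linear in h.
With h=0 it equals 100; the coefficient of h is 10 (from the two edges through V_2).
So 10·h + 100 = 2·80 = 160 ⇒ h = 6.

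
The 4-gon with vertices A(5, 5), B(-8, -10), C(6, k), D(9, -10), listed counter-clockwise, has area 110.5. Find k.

-8

The doubled signed area Σ (x_i y_{i+1} − x_{i+1} y_i) is linear in k.
With k=0 it equals 85; the coefficient of k is -17 (from the two edges through C).
So -17·k + 85 = 2·110.5 = 221 ⇒ k = -8.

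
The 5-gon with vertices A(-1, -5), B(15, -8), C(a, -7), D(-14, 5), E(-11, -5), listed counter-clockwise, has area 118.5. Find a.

14

Write out the shoelace sum; only the two edges meeting at C involve a:
2·Area = [(15·(-7) − a·(-8)) + (a·5 − (-14)·(-7))] + 258
       = 13·a + 55 = 237
⇒ a = 14.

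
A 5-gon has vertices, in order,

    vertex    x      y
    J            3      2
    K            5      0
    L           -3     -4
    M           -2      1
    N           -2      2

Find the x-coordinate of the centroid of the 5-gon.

Apply the surveyor's formula. First the cross-terms c_i = x_i·y_{i+1} − x_{i+1}·y_i:
  -10, -20, -11, -2, -10  ⇒  2A = -53, A = -26.5.
Then Σ (x_i + x_{i+1})·c_i = -67, so x̄ = -67 / (6·(-26.5)) = 67/159.

67/159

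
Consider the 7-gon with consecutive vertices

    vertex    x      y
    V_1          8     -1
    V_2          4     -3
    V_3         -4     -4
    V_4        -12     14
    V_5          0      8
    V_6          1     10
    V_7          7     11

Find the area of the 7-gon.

205

Apply Gauss's area formula: 2A = Σ (x_i·y_{i+1} − x_{i+1}·y_i), indices taken mod 7.
Cross-terms: -20, -28, -104, -96, -8, -59, -95  ⇒  Σ = -410
Area = |Σ|/2 = 205.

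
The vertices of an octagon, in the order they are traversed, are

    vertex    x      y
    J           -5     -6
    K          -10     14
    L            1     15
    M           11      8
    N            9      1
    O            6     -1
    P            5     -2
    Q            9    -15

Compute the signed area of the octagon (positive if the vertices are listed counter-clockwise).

Σ = (-130) + (-164) + (-157) + (-61) + (-15) + (-7) + (-57) + (-129) = -720
Signed area = Σ/2 = -360 (negative ⇒ clockwise traversal).

-360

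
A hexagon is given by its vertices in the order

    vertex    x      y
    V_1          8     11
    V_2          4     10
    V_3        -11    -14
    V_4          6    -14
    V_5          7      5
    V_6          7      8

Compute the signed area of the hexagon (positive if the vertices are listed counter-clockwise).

245

Apply the shoelace (surveyor's) formula: 2A = Σ (x_i·y_{i+1} − x_{i+1}·y_i), indices taken mod 6.
Σ = (36) + (54) + (238) + (128) + (21) + (13) = 490
Signed area = Σ/2 = 245 (positive ⇒ counter-clockwise traversal).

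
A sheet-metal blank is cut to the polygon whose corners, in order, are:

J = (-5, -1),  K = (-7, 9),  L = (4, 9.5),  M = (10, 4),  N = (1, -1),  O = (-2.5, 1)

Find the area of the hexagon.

Apply the surveyor's formula: 2A = Σ (x_i·y_{i+1} − x_{i+1}·y_i), indices taken mod 6.
J→K: (-5)(9) − (-7)(-1) = -52
K→L: (-7)(9.5) − (4)(9) = -102.5
L→M: (4)(4) − (10)(9.5) = -79
M→N: (10)(-1) − (1)(4) = -14
N→O: (1)(1) − (-2.5)(-1) = -1.5
O→J: (-2.5)(-1) − (-5)(1) = 7.5
Σ = -241.5
Area = |Σ|/2 = 120.75.

120.75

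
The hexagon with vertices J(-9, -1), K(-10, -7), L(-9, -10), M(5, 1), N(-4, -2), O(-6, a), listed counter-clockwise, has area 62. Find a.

The doubled signed area Σ (x_i y_{i+1} − x_{i+1} y_i) is linear in a.
With a=0 it equals 119; the coefficient of a is 5 (from the two edges through O).
So 5·a + 119 = 2·62 = 124 ⇒ a = 1.

1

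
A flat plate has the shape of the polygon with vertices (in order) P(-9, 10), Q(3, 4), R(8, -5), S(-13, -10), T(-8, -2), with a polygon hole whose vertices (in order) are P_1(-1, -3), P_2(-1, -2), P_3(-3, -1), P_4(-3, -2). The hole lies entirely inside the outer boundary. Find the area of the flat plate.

203

Outer boundary:
Σ = (-66) + (-47) + (-145) + (-54) + (-98) = -410
Area = |Σ|/2 = 205.
Hole:
Apply Gauss's area formula: 2A = Σ (x_i·y_{i+1} − x_{i+1}·y_i), indices taken mod 4.
Σ = (-1) + (-5) + (3) + (7) = 4
Area = |Σ|/2 = 2.
Net area = 205 − 2 = 203.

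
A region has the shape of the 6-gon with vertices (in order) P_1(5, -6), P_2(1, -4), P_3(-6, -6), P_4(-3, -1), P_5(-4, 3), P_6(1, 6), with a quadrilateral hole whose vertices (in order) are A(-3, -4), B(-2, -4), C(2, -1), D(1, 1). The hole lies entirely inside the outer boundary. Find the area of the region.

58

Outer boundary:
Apply the shoelace (surveyor's) formula: 2A = Σ (x_i·y_{i+1} − x_{i+1}·y_i), indices taken mod 6.
Cross-terms: -14, -30, -12, -13, -27, -36  ⇒  Σ = -132
Area = |Σ|/2 = 66.
Hole:
A→B: (-3)(-4) − (-2)(-4) = 4
B→C: (-2)(-1) − (2)(-4) = 10
C→D: (2)(1) − (1)(-1) = 3
D→A: (1)(-4) − (-3)(1) = -1
Σ = 16
Area = |Σ|/2 = 8.
Net area = 66 − 8 = 58.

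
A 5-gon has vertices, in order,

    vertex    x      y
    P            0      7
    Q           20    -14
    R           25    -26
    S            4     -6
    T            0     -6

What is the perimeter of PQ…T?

|PQ| = √((20)² + (-21)²) = √841 = 29
|QR| = √((5)² + (-12)²) = √169 = 13
|RS| = √((-21)² + (20)²) = √841 = 29
|ST| = √((-4)² + (0)²) = √16 = 4
|TP| = √((0)² + (13)²) = √169 = 13
Perimeter = 29 + 13 + 29 + 4 + 13 = 88.

88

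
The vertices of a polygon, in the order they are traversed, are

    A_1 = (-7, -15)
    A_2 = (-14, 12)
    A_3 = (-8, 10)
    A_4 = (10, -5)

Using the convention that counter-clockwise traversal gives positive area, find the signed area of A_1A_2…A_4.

-291.5

Apply the shoelace formula: 2A = Σ (x_i·y_{i+1} − x_{i+1}·y_i), indices taken mod 4.
A_1→A_2: (-7)(12) − (-14)(-15) = -294
A_2→A_3: (-14)(10) − (-8)(12) = -44
A_3→A_4: (-8)(-5) − (10)(10) = -60
A_4→A_1: (10)(-15) − (-7)(-5) = -185
Σ = -583
Signed area = Σ/2 = -291.5 (negative ⇒ clockwise traversal).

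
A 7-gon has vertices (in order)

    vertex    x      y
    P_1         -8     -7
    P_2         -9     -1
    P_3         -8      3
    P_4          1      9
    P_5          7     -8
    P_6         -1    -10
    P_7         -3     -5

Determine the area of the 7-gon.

P_1→P_2: (-8)(-1) − (-9)(-7) = -55
P_2→P_3: (-9)(3) − (-8)(-1) = -35
P_3→P_4: (-8)(9) − (1)(3) = -75
P_4→P_5: (1)(-8) − (7)(9) = -71
P_5→P_6: (7)(-10) − (-1)(-8) = -78
P_6→P_7: (-1)(-5) − (-3)(-10) = -25
P_7→P_1: (-3)(-7) − (-8)(-5) = -19
Σ = -358
Area = |Σ|/2 = 179.

179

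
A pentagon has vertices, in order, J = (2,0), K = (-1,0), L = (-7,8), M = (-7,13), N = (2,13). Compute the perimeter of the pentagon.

|JK| = √((-3)² + (0)²) = √9 = 3
|KL| = √((-6)² + (8)²) = √100 = 10
|LM| = √((0)² + (5)²) = √25 = 5
|MN| = √((9)² + (0)²) = √81 = 9
|NJ| = √((0)² + (-13)²) = √169 = 13
Perimeter = 3 + 10 + 5 + 9 + 13 = 40.

40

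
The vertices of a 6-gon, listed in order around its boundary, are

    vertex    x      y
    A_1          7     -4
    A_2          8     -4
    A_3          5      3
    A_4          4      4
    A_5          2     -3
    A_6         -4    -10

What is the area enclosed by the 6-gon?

A_1→A_2: (7)(-4) − (8)(-4) = 4
A_2→A_3: (8)(3) − (5)(-4) = 44
A_3→A_4: (5)(4) − (4)(3) = 8
A_4→A_5: (4)(-3) − (2)(4) = -20
A_5→A_6: (2)(-10) − (-4)(-3) = -32
A_6→A_1: (-4)(-4) − (7)(-10) = 86
Σ = 90
Area = |Σ|/2 = 45.

45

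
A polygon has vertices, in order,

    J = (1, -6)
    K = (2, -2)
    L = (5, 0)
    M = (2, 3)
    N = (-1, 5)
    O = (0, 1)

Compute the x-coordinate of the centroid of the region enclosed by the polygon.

Apply the surveyor's formula. First the cross-terms c_i = x_i·y_{i+1} − x_{i+1}·y_i:
  10, 10, 15, 13, -1, -1  ⇒  2A = 46, A = 23.
Then Σ (x_i + x_{i+1})·c_i = 218, so x̄ = 218 / (6·23) = 109/69.

109/69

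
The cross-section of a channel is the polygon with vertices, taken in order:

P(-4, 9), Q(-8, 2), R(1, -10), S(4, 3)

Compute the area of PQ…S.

Apply the shoelace (surveyor's) formula: 2A = Σ (x_i·y_{i+1} − x_{i+1}·y_i), indices taken mod 4.
P→Q: (-4)(2) − (-8)(9) = 64
Q→R: (-8)(-10) − (1)(2) = 78
R→S: (1)(3) − (4)(-10) = 43
S→P: (4)(9) − (-4)(3) = 48
Σ = 233
Area = |Σ|/2 = 116.5.

116.5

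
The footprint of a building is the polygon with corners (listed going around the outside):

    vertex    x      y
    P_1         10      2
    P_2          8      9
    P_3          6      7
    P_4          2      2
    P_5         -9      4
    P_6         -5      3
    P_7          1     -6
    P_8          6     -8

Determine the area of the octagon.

Apply the surveyor's formula: 2A = Σ (x_i·y_{i+1} − x_{i+1}·y_i), indices taken mod 8.
Σ = (74) + (2) + (-2) + (26) + (-7) + (27) + (28) + (92) = 240
Area = |Σ|/2 = 120.

120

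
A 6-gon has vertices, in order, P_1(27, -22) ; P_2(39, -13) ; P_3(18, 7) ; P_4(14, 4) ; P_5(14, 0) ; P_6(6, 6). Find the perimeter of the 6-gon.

|P_1P_2| = √((12)² + (9)²) = √225 = 15
|P_2P_3| = √((-21)² + (20)²) = √841 = 29
|P_3P_4| = √((-4)² + (-3)²) = √25 = 5
|P_4P_5| = √((0)² + (-4)²) = √16 = 4
|P_5P_6| = √((-8)² + (6)²) = √100 = 10
|P_6P_1| = √((21)² + (-28)²) = √1225 = 35
Perimeter = 15 + 29 + 5 + 4 + 10 + 35 = 98.

98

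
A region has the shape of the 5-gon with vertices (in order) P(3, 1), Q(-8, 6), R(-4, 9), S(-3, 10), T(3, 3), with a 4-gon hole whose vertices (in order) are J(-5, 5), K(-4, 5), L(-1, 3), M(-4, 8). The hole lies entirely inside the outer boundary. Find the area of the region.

34

Outer boundary:
Apply Gauss's area formula: 2A = Σ (x_i·y_{i+1} − x_{i+1}·y_i), indices taken mod 5.
Σ = (26) + (-48) + (-13) + (-39) + (-6) = -80
Area = |Σ|/2 = 40.
Hole:
Apply the shoelace formula: 2A = Σ (x_i·y_{i+1} − x_{i+1}·y_i), indices taken mod 4.
Cross-terms: -5, -7, 4, 20  ⇒  Σ = 12
Area = |Σ|/2 = 6.
Net area = 40 − 6 = 34.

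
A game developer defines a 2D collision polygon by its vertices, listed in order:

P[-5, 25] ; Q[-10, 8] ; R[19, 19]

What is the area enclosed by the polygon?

Apply the shoelace (surveyor's) formula: 2A = Σ (x_i·y_{i+1} − x_{i+1}·y_i), indices taken mod 3.
Σ = (210) + (-342) + (570) = 438
Area = |Σ|/2 = 219.

219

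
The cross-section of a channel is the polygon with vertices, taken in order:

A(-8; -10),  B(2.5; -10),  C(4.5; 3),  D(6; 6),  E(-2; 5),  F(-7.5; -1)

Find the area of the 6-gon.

A→B: (-8)(-10) − (2.5)(-10) = 105
B→C: (2.5)(3) − (4.5)(-10) = 52.5
C→D: (4.5)(6) − (6)(3) = 9
D→E: (6)(5) − (-2)(6) = 42
E→F: (-2)(-1) − (-7.5)(5) = 39.5
F→A: (-7.5)(-10) − (-8)(-1) = 67
Σ = 315
Area = |Σ|/2 = 157.5.

157.5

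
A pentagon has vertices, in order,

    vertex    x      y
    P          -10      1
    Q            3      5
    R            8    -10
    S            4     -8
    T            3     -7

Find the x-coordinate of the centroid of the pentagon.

Apply the shoelace (surveyor's) formula. First the cross-terms c_i = x_i·y_{i+1} − x_{i+1}·y_i:
  -53, -70, -24, -4, -67  ⇒  2A = -218, A = -109.
Then Σ (x_i + x_{i+1})·c_i = -246, so x̄ = -246 / (6·(-109)) = 41/109.

41/109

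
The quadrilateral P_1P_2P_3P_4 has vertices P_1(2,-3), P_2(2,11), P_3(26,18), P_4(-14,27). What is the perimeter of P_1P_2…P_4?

|P_1P_2| = √((0)² + (14)²) = √196 = 14
|P_2P_3| = √((24)² + (7)²) = √625 = 25
|P_3P_4| = √((-40)² + (9)²) = √1681 = 41
|P_4P_1| = √((16)² + (-30)²) = √1156 = 34
Perimeter = 14 + 25 + 41 + 34 = 114.

114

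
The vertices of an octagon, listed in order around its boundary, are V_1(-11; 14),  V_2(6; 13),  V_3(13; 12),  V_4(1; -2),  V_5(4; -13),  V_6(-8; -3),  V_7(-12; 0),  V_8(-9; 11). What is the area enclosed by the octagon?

328

Apply the shoelace (surveyor's) formula: 2A = Σ (x_i·y_{i+1} − x_{i+1}·y_i), indices taken mod 8.
Cross-terms: -227, -97, -38, -5, -116, -36, -132, -5  ⇒  Σ = -656
Area = |Σ|/2 = 328.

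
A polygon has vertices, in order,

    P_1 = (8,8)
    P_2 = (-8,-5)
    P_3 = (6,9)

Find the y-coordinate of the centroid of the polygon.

4

Apply Gauss's area formula. First the cross-terms c_i = x_i·y_{i+1} − x_{i+1}·y_i:
  24, -42, -24  ⇒  2A = -42, A = -21.
Then Σ (y_i + y_{i+1})·c_i = -504, so ȳ = -504 / (6·(-21)) = 4.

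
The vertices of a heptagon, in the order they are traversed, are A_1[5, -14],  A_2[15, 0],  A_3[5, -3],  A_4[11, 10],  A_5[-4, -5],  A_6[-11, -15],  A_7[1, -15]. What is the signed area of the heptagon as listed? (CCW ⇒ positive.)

239.5

Σ = (210) + (-45) + (83) + (-15) + (5) + (180) + (61) = 479
Signed area = Σ/2 = 239.5 (positive ⇒ counter-clockwise traversal).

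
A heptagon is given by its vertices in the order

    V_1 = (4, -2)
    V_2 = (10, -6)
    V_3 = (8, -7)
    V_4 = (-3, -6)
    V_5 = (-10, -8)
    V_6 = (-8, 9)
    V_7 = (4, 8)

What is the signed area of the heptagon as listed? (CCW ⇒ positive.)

-212.5

Apply the shoelace (surveyor's) formula: 2A = Σ (x_i·y_{i+1} − x_{i+1}·y_i), indices taken mod 7.
V_1→V_2: (4)(-6) − (10)(-2) = -4
V_2→V_3: (10)(-7) − (8)(-6) = -22
V_3→V_4: (8)(-6) − (-3)(-7) = -69
V_4→V_5: (-3)(-8) − (-10)(-6) = -36
V_5→V_6: (-10)(9) − (-8)(-8) = -154
V_6→V_7: (-8)(8) − (4)(9) = -100
V_7→V_1: (4)(-2) − (4)(8) = -40
Σ = -425
Signed area = Σ/2 = -212.5 (negative ⇒ clockwise traversal).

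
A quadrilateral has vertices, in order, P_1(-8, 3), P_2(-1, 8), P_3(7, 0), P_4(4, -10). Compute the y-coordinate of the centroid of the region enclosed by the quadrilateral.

Apply the surveyor's formula. First the cross-terms c_i = x_i·y_{i+1} − x_{i+1}·y_i:
  -61, -56, -70, -68  ⇒  2A = -255, A = -127.5.
Then Σ (y_i + y_{i+1})·c_i = 57, so ȳ = 57 / (6·(-127.5)) = -19/255.

-19/255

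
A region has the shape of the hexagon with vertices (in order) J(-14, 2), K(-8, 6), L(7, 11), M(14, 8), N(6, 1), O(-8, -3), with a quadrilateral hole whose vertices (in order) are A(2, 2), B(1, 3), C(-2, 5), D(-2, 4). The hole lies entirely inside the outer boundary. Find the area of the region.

Outer boundary:
Apply the shoelace formula: 2A = Σ (x_i·y_{i+1} − x_{i+1}·y_i), indices taken mod 6.
Σ = (-68) + (-130) + (-98) + (-34) + (-10) + (-58) = -398
Area = |Σ|/2 = 199.
Hole:
Cross-terms: 4, 11, 2, -12  ⇒  Σ = 5
Area = |Σ|/2 = 2.5.
Net area = 199 − 2.5 = 196.5.

196.5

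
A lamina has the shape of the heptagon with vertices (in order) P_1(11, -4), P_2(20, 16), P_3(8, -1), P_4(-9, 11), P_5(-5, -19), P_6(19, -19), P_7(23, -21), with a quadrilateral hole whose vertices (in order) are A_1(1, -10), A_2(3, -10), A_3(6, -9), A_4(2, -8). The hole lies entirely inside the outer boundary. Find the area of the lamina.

Outer boundary:
Apply the shoelace (surveyor's) formula: 2A = Σ (x_i·y_{i+1} − x_{i+1}·y_i), indices taken mod 7.
Cross-terms: 256, -148, 79, 226, 456, 38, 139  ⇒  Σ = 1046
Area = |Σ|/2 = 523.
Hole:
Σ = (20) + (33) + (-30) + (-12) = 11
Area = |Σ|/2 = 5.5.
Net area = 523 − 5.5 = 517.5.

517.5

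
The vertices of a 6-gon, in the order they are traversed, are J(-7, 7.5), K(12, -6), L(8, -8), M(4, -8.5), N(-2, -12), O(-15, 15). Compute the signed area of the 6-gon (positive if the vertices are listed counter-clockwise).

J→K: (-7)(-6) − (12)(7.5) = -48
K→L: (12)(-8) − (8)(-6) = -48
L→M: (8)(-8.5) − (4)(-8) = -36
M→N: (4)(-12) − (-2)(-8.5) = -65
N→O: (-2)(15) − (-15)(-12) = -210
O→J: (-15)(7.5) − (-7)(15) = -7.5
Σ = -414.5
Signed area = Σ/2 = -207.25 (negative ⇒ clockwise traversal).

-207.25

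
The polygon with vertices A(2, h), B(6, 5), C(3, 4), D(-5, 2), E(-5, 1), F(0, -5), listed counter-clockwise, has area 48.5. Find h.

The doubled signed area Σ (x_i y_{i+1} − x_{i+1} y_i) is linear in h.
With h=0 it equals 85; the coefficient of h is -6 (from the two edges through A).
So -6·h + 85 = 2·48.5 = 97 ⇒ h = -2.

-2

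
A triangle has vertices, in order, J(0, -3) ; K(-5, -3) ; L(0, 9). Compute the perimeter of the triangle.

|JK| = √((-5)² + (0)²) = √25 = 5
|KL| = √((5)² + (12)²) = √169 = 13
|LJ| = √((0)² + (-12)²) = √144 = 12
Perimeter = 5 + 13 + 12 = 30.

30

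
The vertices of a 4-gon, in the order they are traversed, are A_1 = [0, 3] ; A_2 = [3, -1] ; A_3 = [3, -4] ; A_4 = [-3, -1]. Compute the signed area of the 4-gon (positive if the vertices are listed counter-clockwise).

-21

Apply Gauss's area formula: 2A = Σ (x_i·y_{i+1} − x_{i+1}·y_i), indices taken mod 4.
A_1→A_2: (0)(-1) − (3)(3) = -9
A_2→A_3: (3)(-4) − (3)(-1) = -9
A_3→A_4: (3)(-1) − (-3)(-4) = -15
A_4→A_1: (-3)(3) − (0)(-1) = -9
Σ = -42
Signed area = Σ/2 = -21 (negative ⇒ clockwise traversal).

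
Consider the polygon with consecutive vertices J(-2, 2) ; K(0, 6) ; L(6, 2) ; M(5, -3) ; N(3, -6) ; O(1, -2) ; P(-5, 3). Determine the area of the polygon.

Apply the surveyor's formula: 2A = Σ (x_i·y_{i+1} − x_{i+1}·y_i), indices taken mod 7.
Σ = (-12) + (-36) + (-28) + (-21) + (0) + (-7) + (-4) = -108
Area = |Σ|/2 = 54.

54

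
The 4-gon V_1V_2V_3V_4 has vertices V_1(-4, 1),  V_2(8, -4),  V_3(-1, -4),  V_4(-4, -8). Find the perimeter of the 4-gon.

|V_1V_2| = √((12)² + (-5)²) = √169 = 13
|V_2V_3| = √((-9)² + (0)²) = √81 = 9
|V_3V_4| = √((-3)² + (-4)²) = √25 = 5
|V_4V_1| = √((0)² + (9)²) = √81 = 9
Perimeter = 13 + 9 + 5 + 9 = 36.

36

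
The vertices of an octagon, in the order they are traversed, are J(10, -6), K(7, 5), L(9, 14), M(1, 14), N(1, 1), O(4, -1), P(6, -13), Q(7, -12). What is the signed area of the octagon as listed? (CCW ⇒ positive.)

145

Apply Gauss's area formula: 2A = Σ (x_i·y_{i+1} − x_{i+1}·y_i), indices taken mod 8.
Σ = (92) + (53) + (112) + (-13) + (-5) + (-46) + (19) + (78) = 290
Signed area = Σ/2 = 145 (positive ⇒ counter-clockwise traversal).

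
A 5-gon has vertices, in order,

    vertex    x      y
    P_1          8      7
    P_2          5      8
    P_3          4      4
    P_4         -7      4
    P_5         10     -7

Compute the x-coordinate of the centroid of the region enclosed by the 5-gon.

Apply Gauss's area formula. First the cross-terms c_i = x_i·y_{i+1} − x_{i+1}·y_i:
  29, -12, 44, 9, 126  ⇒  2A = 196, A = 98.
Then Σ (x_i + x_{i+1})·c_i = 2432, so x̄ = 2432 / (6·98) = 608/147.

608/147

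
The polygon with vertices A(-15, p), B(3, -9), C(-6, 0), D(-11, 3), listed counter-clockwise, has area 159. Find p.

The doubled signed area Σ (x_i y_{i+1} − x_{i+1} y_i) is linear in p.
With p=0 it equals 108; the coefficient of p is -14 (from the two edges through A).
So -14·p + 108 = 2·159 = 318 ⇒ p = -15.

-15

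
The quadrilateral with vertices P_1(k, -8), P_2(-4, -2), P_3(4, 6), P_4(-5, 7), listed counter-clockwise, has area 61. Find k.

The doubled signed area Σ (x_i y_{i+1} − x_{i+1} y_i) is linear in k.
With k=0 it equals 50; the coefficient of k is -9 (from the two edges through P_1).
So -9·k + 50 = 2·61 = 122 ⇒ k = -8.

-8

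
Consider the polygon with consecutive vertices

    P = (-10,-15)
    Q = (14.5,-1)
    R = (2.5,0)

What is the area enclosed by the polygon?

Apply the surveyor's formula: 2A = Σ (x_i·y_{i+1} − x_{i+1}·y_i), indices taken mod 3.
P→Q: (-10)(-1) − (14.5)(-15) = 227.5
Q→R: (14.5)(0) − (2.5)(-1) = 2.5
R→P: (2.5)(-15) − (-10)(0) = -37.5
Σ = 192.5
Area = |Σ|/2 = 96.25.

96.25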